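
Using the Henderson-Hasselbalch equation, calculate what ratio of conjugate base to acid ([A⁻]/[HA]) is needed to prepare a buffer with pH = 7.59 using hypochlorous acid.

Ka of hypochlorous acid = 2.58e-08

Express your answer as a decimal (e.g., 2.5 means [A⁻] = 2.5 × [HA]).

pKa = -log(2.58e-08) = 7.5884. pH = pKa + log([A⁻]/[HA]), so log([A⁻]/[HA]) = pH − pKa = 7.59 − 7.5884 = 0.0016. [A⁻]/[HA] = 10^(0.0016) = 1.00

[A⁻]/[HA] = 1.00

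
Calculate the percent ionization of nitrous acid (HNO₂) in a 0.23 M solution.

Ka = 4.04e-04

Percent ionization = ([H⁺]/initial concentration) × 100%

Using Ka equilibrium: x² + Ka×x - Ka×C = 0. Solving: [H⁺] = 9.4396e-03. Percent = (9.4396e-03/0.23) × 100

Percent ionization = 4.1%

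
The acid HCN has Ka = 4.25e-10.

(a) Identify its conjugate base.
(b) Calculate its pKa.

(a) The conjugate base is formed by removing one H⁺ from HCN, giving CN⁻. (b) pKa = -log(Ka) = -log(4.25e-10) = 9.37.

Conjugate base: CN⁻; pK_a = 9.37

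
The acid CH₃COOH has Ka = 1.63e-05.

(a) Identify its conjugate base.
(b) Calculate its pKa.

(a) The conjugate base is formed by removing one H⁺ from CH₃COOH, giving CH₃COO⁻. (b) pKa = -log(Ka) = -log(1.63e-05) = 4.79.

Conjugate base: CH₃COO⁻; pK_a = 4.79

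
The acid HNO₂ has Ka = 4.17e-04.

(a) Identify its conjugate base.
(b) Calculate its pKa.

(a) The conjugate base is formed by removing one H⁺ from HNO₂, giving NO₂⁻. (b) pKa = -log(Ka) = -log(4.17e-04) = 3.38.

Conjugate base: NO₂⁻; pK_a = 3.38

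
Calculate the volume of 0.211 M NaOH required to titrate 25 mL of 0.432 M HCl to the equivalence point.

At equivalence: moles acid = moles base. moles HCl = 0.432 × 25/1000 = 0.0108 mol. V_base = moles / 0.211 × 1000 = 51.2 mL.

V_{base} = 51.2 mL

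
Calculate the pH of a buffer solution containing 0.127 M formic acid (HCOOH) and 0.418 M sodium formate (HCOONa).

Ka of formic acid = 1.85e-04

pKa = -log(1.85e-04) = 3.73. pH = pKa + log([A⁻]/[HA]) = 3.73 + log(0.418/0.127)

pH = 4.25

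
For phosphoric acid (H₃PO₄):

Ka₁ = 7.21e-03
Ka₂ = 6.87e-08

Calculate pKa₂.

pKa₂ = -log(Ka₂) = -log(6.87e-08) = 7.16.

pK_{a2} = 7.16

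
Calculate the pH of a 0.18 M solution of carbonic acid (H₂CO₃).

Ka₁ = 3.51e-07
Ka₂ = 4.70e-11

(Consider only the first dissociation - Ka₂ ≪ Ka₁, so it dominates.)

First dissociation dominates. From Ka₁ = [H⁺][HA⁻]/[H₂A], x² + Ka₁·x − Ka₁·C = 0 with C = 0.18 M and Ka₁ = 3.51e-07. Solving: [H⁺] = (−Ka₁ + √(Ka₁² + 4·Ka₁·C)) / 2 = 2.5118e-04 M. pH = -log(2.5118e-04) = 3.60.

pH = 3.60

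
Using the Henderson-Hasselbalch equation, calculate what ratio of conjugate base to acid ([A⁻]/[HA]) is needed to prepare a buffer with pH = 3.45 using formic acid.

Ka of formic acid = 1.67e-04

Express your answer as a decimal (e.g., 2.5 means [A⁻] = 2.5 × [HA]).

pKa = -log(1.67e-04) = 3.7773. pH = pKa + log([A⁻]/[HA]), so log([A⁻]/[HA]) = pH − pKa = 3.45 − 3.7773 = -0.3273. [A⁻]/[HA] = 10^(-0.3273) = 0.471

[A⁻]/[HA] = 0.471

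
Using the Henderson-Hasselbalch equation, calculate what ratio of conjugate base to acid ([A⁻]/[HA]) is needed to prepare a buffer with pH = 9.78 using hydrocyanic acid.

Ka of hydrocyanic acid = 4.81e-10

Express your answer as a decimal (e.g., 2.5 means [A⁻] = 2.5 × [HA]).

pKa = -log(4.81e-10) = 9.3179. pH = pKa + log([A⁻]/[HA]), so log([A⁻]/[HA]) = pH − pKa = 9.78 − 9.3179 = 0.4621. [A⁻]/[HA] = 10^(0.4621) = 2.90

[A⁻]/[HA] = 2.90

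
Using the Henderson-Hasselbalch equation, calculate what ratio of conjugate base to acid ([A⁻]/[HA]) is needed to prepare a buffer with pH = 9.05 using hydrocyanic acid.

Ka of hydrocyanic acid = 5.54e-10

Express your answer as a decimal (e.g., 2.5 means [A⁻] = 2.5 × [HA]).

pKa = -log(5.54e-10) = 9.2565. pH = pKa + log([A⁻]/[HA]), so log([A⁻]/[HA]) = pH − pKa = 9.05 − 9.2565 = -0.2065. [A⁻]/[HA] = 10^(-0.2065) = 0.622

[A⁻]/[HA] = 0.622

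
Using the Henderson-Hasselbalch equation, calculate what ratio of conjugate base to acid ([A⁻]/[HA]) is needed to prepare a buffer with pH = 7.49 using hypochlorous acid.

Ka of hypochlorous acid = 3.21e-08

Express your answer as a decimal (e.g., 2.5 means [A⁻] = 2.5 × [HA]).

pKa = -log(3.21e-08) = 7.4935. pH = pKa + log([A⁻]/[HA]), so log([A⁻]/[HA]) = pH − pKa = 7.49 − 7.4935 = -0.0035. [A⁻]/[HA] = 10^(-0.0035) = 0.992

[A⁻]/[HA] = 0.992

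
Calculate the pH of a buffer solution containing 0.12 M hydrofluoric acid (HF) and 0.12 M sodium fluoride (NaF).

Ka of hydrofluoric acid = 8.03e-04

pKa = -log(8.03e-04) = 3.10. pH = pKa + log([A⁻]/[HA]) = 3.10 + log(0.12/0.12)

pH = 3.10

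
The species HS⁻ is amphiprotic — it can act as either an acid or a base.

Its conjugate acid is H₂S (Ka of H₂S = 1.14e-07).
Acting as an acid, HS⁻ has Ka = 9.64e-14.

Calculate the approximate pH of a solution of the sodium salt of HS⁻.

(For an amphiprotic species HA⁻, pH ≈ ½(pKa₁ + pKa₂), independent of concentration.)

pKa₁ = -log(1.14e-07) = 6.94; pKa₂ = -log(9.64e-14) = 13.02. For an amphiprotic species, pH ≈ ½(pKa₁ + pKa₂) = ½(6.94 + 13.02) = 9.98.

pH = 9.98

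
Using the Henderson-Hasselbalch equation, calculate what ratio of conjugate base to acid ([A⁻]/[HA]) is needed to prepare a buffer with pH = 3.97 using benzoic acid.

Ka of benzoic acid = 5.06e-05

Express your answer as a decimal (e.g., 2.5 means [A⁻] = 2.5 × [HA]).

pKa = -log(5.06e-05) = 4.2958. pH = pKa + log([A⁻]/[HA]), so log([A⁻]/[HA]) = pH − pKa = 3.97 − 4.2958 = -0.3258. [A⁻]/[HA] = 10^(-0.3258) = 0.472

[A⁻]/[HA] = 0.472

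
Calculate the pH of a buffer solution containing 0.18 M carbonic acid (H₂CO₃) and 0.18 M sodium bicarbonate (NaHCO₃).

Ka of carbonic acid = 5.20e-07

pKa = -log(5.20e-07) = 6.28. pH = pKa + log([A⁻]/[HA]) = 6.28 + log(0.18/0.18)

pH = 6.28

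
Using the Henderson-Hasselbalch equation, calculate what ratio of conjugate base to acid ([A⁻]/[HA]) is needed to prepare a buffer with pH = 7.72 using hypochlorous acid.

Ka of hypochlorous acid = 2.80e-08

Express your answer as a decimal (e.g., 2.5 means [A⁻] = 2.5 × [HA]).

pKa = -log(2.80e-08) = 7.5528. pH = pKa + log([A⁻]/[HA]), so log([A⁻]/[HA]) = pH − pKa = 7.72 − 7.5528 = 0.1672. [A⁻]/[HA] = 10^(0.1672) = 1.47

[A⁻]/[HA] = 1.47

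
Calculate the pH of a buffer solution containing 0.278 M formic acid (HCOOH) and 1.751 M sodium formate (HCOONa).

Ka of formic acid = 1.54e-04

pKa = -log(1.54e-04) = 3.81. pH = pKa + log([A⁻]/[HA]) = 3.81 + log(1.751/0.278)

pH = 4.61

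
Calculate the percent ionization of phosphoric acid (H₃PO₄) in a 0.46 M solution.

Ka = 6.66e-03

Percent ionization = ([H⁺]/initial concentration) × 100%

Using Ka equilibrium: x² + Ka×x - Ka×C = 0. Solving: [H⁺] = 5.2120e-02. Percent = (5.2120e-02/0.46) × 100

Percent ionization = 11.3%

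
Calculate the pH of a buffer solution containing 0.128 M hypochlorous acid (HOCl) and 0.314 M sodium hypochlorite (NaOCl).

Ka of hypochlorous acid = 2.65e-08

pKa = -log(2.65e-08) = 7.58. pH = pKa + log([A⁻]/[HA]) = 7.58 + log(0.314/0.128)

pH = 7.97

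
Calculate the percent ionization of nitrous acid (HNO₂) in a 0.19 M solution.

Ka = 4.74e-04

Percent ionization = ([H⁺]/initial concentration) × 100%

Using Ka equilibrium: x² + Ka×x - Ka×C = 0. Solving: [H⁺] = 9.2560e-03. Percent = (9.2560e-03/0.19) × 100

Percent ionization = 4.87%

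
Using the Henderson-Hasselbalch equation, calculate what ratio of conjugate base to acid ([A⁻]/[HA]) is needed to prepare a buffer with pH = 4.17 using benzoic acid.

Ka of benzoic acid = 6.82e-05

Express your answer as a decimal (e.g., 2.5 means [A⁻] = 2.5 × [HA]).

pKa = -log(6.82e-05) = 4.1662. pH = pKa + log([A⁻]/[HA]), so log([A⁻]/[HA]) = pH − pKa = 4.17 − 4.1662 = 0.0038. [A⁻]/[HA] = 10^(0.0038) = 1.01

[A⁻]/[HA] = 1.01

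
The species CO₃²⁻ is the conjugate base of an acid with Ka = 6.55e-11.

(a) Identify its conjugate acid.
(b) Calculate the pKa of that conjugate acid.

(a) The conjugate acid is formed by adding one H⁺ to CO₃²⁻, giving HCO₃⁻. (b) pKa = -log(Ka) = -log(6.55e-11) = 10.18.

Conjugate acid: HCO₃⁻; pK_a = 10.18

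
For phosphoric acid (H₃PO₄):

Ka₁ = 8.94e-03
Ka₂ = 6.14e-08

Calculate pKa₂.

pKa₂ = -log(Ka₂) = -log(6.14e-08) = 7.21.

pK_{a2} = 7.21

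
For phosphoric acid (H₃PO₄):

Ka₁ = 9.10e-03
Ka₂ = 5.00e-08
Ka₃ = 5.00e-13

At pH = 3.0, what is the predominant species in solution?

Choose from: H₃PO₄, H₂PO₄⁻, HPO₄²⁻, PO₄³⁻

pKa₁ = 2.04, pKa₂ = 7.30, pKa₃ = 12.30. For a polyprotic acid the predominant species crosses at each pKa: below pKa_n the protonated form dominates, above it the deprotonated form does. At pH = 3.0, the predominant species is H₂PO₄⁻.

H₂PO₄⁻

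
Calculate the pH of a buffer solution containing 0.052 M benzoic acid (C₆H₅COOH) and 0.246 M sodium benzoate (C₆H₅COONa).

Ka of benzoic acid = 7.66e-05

pKa = -log(7.66e-05) = 4.12. pH = pKa + log([A⁻]/[HA]) = 4.12 + log(0.246/0.052)

pH = 4.79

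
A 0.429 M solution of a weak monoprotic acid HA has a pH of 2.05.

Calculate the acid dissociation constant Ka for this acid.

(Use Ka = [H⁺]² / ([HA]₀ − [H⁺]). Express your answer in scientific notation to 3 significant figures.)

[H⁺] = 10^(−pH) = 10^(−2.05) = 8.913e-03 M. For HA ⇌ H⁺ + A⁻, Ka = [H⁺][A⁻]/[HA] = [H⁺]² / ([HA]₀ − [H⁺]) = (8.913e-03)² / (0.429 − 8.913e-03) = 1.89e-04.

K_a = 1.89e-04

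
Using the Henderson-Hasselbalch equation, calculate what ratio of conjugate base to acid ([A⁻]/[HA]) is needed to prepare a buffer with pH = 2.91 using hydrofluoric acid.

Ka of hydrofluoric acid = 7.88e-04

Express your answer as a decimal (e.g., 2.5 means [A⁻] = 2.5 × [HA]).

pKa = -log(7.88e-04) = 3.1035. pH = pKa + log([A⁻]/[HA]), so log([A⁻]/[HA]) = pH − pKa = 2.91 − 3.1035 = -0.1935. [A⁻]/[HA] = 10^(-0.1935) = 0.641

[A⁻]/[HA] = 0.641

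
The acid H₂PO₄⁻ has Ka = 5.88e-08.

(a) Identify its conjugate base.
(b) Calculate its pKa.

(a) The conjugate base is formed by removing one H⁺ from H₂PO₄⁻, giving HPO₄²⁻. (b) pKa = -log(Ka) = -log(5.88e-08) = 7.23.

Conjugate base: HPO₄²⁻; pK_a = 7.23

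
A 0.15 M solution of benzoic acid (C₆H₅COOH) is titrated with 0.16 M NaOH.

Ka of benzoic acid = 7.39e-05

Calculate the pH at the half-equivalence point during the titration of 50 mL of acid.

At half-equivalence [HA] = [A⁻], so Henderson-Hasselbalch gives pH = pKa = -log(7.39e-05) = 4.13.

pH = pKa = 4.13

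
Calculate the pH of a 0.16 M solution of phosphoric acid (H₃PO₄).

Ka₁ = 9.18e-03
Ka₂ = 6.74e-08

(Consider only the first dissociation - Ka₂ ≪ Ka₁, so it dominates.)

First dissociation dominates. From Ka₁ = [H⁺][HA⁻]/[H₂A], x² + Ka₁·x − Ka₁·C = 0 with C = 0.16 M and Ka₁ = 9.18e-03. Solving: [H⁺] = (−Ka₁ + √(Ka₁² + 4·Ka₁·C)) / 2 = 3.4009e-02 M. pH = -log(3.4009e-02) = 1.47.

pH = 1.47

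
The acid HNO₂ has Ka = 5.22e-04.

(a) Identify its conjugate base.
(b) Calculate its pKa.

(a) The conjugate base is formed by removing one H⁺ from HNO₂, giving NO₂⁻. (b) pKa = -log(Ka) = -log(5.22e-04) = 3.28.

Conjugate base: NO₂⁻; pK_a = 3.28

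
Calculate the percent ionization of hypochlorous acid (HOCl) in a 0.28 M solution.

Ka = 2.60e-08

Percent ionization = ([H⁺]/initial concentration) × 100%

Using Ka equilibrium: x² + Ka×x - Ka×C = 0. Solving: [H⁺] = 8.5310e-05. Percent = (8.5310e-05/0.28) × 100

Percent ionization = 0.0305%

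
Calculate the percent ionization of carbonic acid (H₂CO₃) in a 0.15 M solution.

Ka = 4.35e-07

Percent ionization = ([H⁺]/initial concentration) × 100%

Using Ka equilibrium: x² + Ka×x - Ka×C = 0. Solving: [H⁺] = 2.5522e-04. Percent = (2.5522e-04/0.15) × 100

Percent ionization = 0.17%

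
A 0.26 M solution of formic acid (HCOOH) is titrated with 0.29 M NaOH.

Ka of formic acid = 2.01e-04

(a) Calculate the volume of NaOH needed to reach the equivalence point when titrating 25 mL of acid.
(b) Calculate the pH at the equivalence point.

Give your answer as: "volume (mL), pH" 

moles acid = 0.26 × 25/1000 = 0.0065 mol; V_base = moles/0.29 × 1000 = 22.4 mL. At equivalence only the conjugate base is present: [A⁻] = 0.0065/0.047 = 1.3709e-01 M. Kb = Kw/Ka = 4.98e-11; [OH⁻] = √(Kb × [A⁻]) = 2.6116e-06; pOH = 5.58; pH = 14 - pOH = 8.42.

V = 22.4 mL, pH = 8.42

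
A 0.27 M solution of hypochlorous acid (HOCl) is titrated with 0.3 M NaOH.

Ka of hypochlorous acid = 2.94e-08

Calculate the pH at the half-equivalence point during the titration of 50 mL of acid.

At half-equivalence [HA] = [A⁻], so Henderson-Hasselbalch gives pH = pKa = -log(2.94e-08) = 7.53.

pH = pKa = 7.53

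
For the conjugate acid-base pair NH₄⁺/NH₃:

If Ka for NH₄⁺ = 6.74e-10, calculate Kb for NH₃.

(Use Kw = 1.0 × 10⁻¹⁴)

For a conjugate pair Ka × Kb = Kw, so Kb = Kw/Ka = 1.0 × 10⁻¹⁴ / 6.74e-10 = 1.48e-05.

K_b = 1.48e-05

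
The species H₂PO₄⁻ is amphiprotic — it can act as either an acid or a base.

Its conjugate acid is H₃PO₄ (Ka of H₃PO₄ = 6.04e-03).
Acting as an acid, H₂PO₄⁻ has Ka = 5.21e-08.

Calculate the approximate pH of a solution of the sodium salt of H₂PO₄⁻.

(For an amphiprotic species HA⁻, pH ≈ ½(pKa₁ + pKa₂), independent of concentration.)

pKa₁ = -log(6.04e-03) = 2.22; pKa₂ = -log(5.21e-08) = 7.28. For an amphiprotic species, pH ≈ ½(pKa₁ + pKa₂) = ½(2.22 + 7.28) = 4.75.

pH = 4.75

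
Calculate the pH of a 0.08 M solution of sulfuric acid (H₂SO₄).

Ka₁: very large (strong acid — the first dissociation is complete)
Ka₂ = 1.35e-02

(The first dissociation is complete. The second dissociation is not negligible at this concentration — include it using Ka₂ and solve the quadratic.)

First dissociation is complete: [H⁺]₀ = [HSO₄⁻]₀ = C = 0.08 M. Second dissociation HSO₄⁻ ⇌ H⁺ + SO₄²⁻: let x = [SO₄²⁻]. Ka₂ = (C + x)·x / (C − x) = 1.35e-02 → x² + (C + Ka₂)·x − Ka₂·C = 0 → x² + 0.09350·x − 1.080e-03 = 0. x = (−0.09350 + √(0.09350² + 4 × 1.080e-03)) / 2 = 1.0395e-02 M. [H⁺] = C + x = 0.08 + 1.0395e-02 = 9.0395e-02 M. pH = -log(9.0395e-02) = 1.04.

pH = 1.04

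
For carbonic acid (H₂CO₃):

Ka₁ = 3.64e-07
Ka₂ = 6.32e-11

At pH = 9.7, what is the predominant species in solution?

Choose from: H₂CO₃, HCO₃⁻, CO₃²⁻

pKa₁ = 6.44, pKa₂ = 10.20. For a polyprotic acid the predominant species crosses at each pKa: below pKa_n the protonated form dominates, above it the deprotonated form does. At pH = 9.7, the predominant species is HCO₃⁻.

HCO₃⁻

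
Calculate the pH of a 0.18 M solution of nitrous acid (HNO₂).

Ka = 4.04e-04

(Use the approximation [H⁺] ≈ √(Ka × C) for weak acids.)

[H⁺] = √(Ka × C) = √(4.04e-04 × 0.18) = 8.5276e-03. pH = -log(8.5276e-03)

pH = 2.07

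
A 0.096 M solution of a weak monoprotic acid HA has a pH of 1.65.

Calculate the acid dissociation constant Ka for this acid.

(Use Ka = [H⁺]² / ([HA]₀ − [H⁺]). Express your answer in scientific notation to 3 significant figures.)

[H⁺] = 10^(−pH) = 10^(−1.65) = 2.239e-02 M. For HA ⇌ H⁺ + A⁻, Ka = [H⁺][A⁻]/[HA] = [H⁺]² / ([HA]₀ − [H⁺]) = (2.239e-02)² / (0.096 − 2.239e-02) = 6.81e-03.

K_a = 6.81e-03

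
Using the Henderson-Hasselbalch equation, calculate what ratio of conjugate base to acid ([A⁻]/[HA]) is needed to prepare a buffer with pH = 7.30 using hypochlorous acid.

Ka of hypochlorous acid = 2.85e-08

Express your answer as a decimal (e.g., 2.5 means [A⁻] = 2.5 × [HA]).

pKa = -log(2.85e-08) = 7.5452. pH = pKa + log([A⁻]/[HA]), so log([A⁻]/[HA]) = pH − pKa = 7.30 − 7.5452 = -0.2452. [A⁻]/[HA] = 10^(-0.2452) = 0.569

[A⁻]/[HA] = 0.569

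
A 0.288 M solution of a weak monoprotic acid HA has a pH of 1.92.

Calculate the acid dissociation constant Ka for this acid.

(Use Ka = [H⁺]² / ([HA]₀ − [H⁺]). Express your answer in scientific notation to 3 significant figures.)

[H⁺] = 10^(−pH) = 10^(−1.92) = 1.202e-02 M. For HA ⇌ H⁺ + A⁻, Ka = [H⁺][A⁻]/[HA] = [H⁺]² / ([HA]₀ − [H⁺]) = (1.202e-02)² / (0.288 − 1.202e-02) = 5.24e-04.

K_a = 5.24e-04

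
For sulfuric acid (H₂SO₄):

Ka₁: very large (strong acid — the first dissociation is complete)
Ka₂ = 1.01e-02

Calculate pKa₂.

pKa₂ = -log(Ka₂) = -log(1.01e-02) = 2.00.

pK_{a2} = 2.00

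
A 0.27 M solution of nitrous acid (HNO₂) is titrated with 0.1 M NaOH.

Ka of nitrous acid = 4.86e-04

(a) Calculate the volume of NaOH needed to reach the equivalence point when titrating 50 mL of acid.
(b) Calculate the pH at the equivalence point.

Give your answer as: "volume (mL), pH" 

moles acid = 0.27 × 50/1000 = 0.0135 mol; V_base = moles/0.1 × 1000 = 135.0 mL. At equivalence only the conjugate base is present: [A⁻] = 0.0135/0.185 = 7.2973e-02 M. Kb = Kw/Ka = 2.06e-11; [OH⁻] = √(Kb × [A⁻]) = 1.2254e-06; pOH = 5.91; pH = 14 - pOH = 8.09.

V = 135.0 mL, pH = 8.09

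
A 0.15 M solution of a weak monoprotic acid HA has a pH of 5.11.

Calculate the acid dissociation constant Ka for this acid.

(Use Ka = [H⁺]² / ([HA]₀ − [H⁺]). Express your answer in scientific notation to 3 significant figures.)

[H⁺] = 10^(−pH) = 10^(−5.11) = 7.762e-06 M. For HA ⇌ H⁺ + A⁻, Ka = [H⁺][A⁻]/[HA] = [H⁺]² / ([HA]₀ − [H⁺]) = (7.762e-06)² / (0.15 − 7.762e-06) = 4.02e-10.

K_a = 4.02e-10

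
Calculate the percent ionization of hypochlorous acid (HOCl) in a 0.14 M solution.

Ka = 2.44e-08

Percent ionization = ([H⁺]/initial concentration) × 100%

Using Ka equilibrium: x² + Ka×x - Ka×C = 0. Solving: [H⁺] = 5.8434e-05. Percent = (5.8434e-05/0.14) × 100

Percent ionization = 0.0417%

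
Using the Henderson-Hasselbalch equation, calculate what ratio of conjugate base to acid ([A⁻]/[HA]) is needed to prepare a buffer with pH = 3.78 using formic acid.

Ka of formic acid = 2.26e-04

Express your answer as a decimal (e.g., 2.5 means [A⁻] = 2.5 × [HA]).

pKa = -log(2.26e-04) = 3.6459. pH = pKa + log([A⁻]/[HA]), so log([A⁻]/[HA]) = pH − pKa = 3.78 − 3.6459 = 0.1341. [A⁻]/[HA] = 10^(0.1341) = 1.36

[A⁻]/[HA] = 1.36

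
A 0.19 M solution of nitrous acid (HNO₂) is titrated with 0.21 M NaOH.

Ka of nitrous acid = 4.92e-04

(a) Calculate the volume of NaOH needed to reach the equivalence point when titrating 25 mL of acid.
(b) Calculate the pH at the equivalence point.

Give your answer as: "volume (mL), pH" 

moles acid = 0.19 × 25/1000 = 0.00475 mol; V_base = moles/0.21 × 1000 = 22.6 mL. At equivalence only the conjugate base is present: [A⁻] = 0.00475/0.048 = 9.9750e-02 M. Kb = Kw/Ka = 2.03e-11; [OH⁻] = √(Kb × [A⁻]) = 1.4239e-06; pOH = 5.85; pH = 14 - pOH = 8.15.

V = 22.6 mL, pH = 8.15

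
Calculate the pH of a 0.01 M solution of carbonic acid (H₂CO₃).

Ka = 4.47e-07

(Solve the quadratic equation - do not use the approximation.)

x² + Ka×x - Ka×C = 0. Using quadratic formula: [H⁺] = 6.6635e-05

pH = 4.18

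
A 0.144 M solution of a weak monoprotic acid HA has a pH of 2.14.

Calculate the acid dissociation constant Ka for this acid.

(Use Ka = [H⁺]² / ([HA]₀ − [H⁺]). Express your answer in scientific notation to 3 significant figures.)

[H⁺] = 10^(−pH) = 10^(−2.14) = 7.244e-03 M. For HA ⇌ H⁺ + A⁻, Ka = [H⁺][A⁻]/[HA] = [H⁺]² / ([HA]₀ − [H⁺]) = (7.244e-03)² / (0.144 − 7.244e-03) = 3.84e-04.

K_a = 3.84e-04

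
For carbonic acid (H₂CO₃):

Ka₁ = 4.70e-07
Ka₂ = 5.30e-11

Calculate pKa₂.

pKa₂ = -log(Ka₂) = -log(5.30e-11) = 10.28.

pK_{a2} = 10.28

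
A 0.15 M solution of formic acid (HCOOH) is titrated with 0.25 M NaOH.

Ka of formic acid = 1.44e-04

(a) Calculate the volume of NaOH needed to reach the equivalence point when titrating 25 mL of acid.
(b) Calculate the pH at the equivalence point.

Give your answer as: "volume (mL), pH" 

moles acid = 0.15 × 25/1000 = 0.00375 mol; V_base = moles/0.25 × 1000 = 15.0 mL. At equivalence only the conjugate base is present: [A⁻] = 0.00375/0.040 = 9.3750e-02 M. Kb = Kw/Ka = 6.94e-11; [OH⁻] = √(Kb × [A⁻]) = 2.5516e-06; pOH = 5.59; pH = 14 - pOH = 8.41.

V = 15.0 mL, pH = 8.41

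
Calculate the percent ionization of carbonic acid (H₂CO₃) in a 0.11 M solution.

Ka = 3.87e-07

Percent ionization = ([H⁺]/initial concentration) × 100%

Using Ka equilibrium: x² + Ka×x - Ka×C = 0. Solving: [H⁺] = 2.0613e-04. Percent = (2.0613e-04/0.11) × 100

Percent ionization = 0.187%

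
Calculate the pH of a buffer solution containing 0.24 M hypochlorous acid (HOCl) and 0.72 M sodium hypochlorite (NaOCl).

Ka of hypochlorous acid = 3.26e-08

pKa = -log(3.26e-08) = 7.49. pH = pKa + log([A⁻]/[HA]) = 7.49 + log(0.72/0.24)

pH = 7.96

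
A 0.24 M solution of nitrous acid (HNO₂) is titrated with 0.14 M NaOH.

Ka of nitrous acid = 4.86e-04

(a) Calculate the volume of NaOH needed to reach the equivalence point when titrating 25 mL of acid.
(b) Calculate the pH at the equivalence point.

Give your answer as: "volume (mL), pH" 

moles acid = 0.24 × 25/1000 = 0.006 mol; V_base = moles/0.14 × 1000 = 42.9 mL. At equivalence only the conjugate base is present: [A⁻] = 0.006/0.068 = 8.8421e-02 M. Kb = Kw/Ka = 2.06e-11; [OH⁻] = √(Kb × [A⁻]) = 1.3488e-06; pOH = 5.87; pH = 14 - pOH = 8.13.

V = 42.9 mL, pH = 8.13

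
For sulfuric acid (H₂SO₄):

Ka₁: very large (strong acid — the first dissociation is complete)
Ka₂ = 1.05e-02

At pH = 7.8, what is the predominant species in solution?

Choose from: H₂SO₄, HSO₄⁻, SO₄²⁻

The first dissociation is complete, so H₂SO₄ itself is never the predominant species in water; pKa₂ = -log(1.05e-02) = 1.98. For a polyprotic acid the predominant species crosses at each pKa: below pKa_n the protonated form dominates, above it the deprotonated form does. At pH = 7.8, the predominant species is SO₄²⁻.

SO₄²⁻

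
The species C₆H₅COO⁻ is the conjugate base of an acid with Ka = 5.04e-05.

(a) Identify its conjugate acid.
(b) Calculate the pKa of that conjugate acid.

(a) The conjugate acid is formed by adding one H⁺ to C₆H₅COO⁻, giving C₆H₅COOH. (b) pKa = -log(Ka) = -log(5.04e-05) = 4.30.

Conjugate acid: C₆H₅COOH; pK_a = 4.30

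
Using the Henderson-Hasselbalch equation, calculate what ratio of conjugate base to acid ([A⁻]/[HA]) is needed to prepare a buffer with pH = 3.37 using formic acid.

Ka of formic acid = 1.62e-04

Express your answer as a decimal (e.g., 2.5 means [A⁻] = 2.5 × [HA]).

pKa = -log(1.62e-04) = 3.7905. pH = pKa + log([A⁻]/[HA]), so log([A⁻]/[HA]) = pH − pKa = 3.37 − 3.7905 = -0.4205. [A⁻]/[HA] = 10^(-0.4205) = 0.380

[A⁻]/[HA] = 0.380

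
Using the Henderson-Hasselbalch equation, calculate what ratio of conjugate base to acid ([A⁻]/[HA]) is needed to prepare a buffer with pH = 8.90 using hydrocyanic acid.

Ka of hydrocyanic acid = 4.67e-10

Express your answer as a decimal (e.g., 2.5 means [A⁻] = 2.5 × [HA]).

pKa = -log(4.67e-10) = 9.3307. pH = pKa + log([A⁻]/[HA]), so log([A⁻]/[HA]) = pH − pKa = 8.90 − 9.3307 = -0.4307. [A⁻]/[HA] = 10^(-0.4307) = 0.371

[A⁻]/[HA] = 0.371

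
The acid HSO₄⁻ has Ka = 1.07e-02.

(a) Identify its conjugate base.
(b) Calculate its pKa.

(a) The conjugate base is formed by removing one H⁺ from HSO₄⁻, giving SO₄²⁻. (b) pKa = -log(Ka) = -log(1.07e-02) = 1.97.

Conjugate base: SO₄²⁻; pK_a = 1.97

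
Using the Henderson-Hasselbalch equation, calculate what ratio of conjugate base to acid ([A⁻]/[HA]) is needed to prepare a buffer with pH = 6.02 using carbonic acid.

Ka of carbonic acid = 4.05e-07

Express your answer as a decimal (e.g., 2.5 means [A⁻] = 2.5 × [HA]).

pKa = -log(4.05e-07) = 6.3925. pH = pKa + log([A⁻]/[HA]), so log([A⁻]/[HA]) = pH − pKa = 6.02 − 6.3925 = -0.3725. [A⁻]/[HA] = 10^(-0.3725) = 0.424

[A⁻]/[HA] = 0.424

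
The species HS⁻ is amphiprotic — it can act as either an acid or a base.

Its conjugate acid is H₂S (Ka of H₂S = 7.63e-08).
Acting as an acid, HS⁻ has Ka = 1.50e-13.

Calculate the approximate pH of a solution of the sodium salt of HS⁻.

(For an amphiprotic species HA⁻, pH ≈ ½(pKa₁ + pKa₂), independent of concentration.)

pKa₁ = -log(7.63e-08) = 7.12; pKa₂ = -log(1.50e-13) = 12.82. For an amphiprotic species, pH ≈ ½(pKa₁ + pKa₂) = ½(7.12 + 12.82) = 9.97.

pH = 9.97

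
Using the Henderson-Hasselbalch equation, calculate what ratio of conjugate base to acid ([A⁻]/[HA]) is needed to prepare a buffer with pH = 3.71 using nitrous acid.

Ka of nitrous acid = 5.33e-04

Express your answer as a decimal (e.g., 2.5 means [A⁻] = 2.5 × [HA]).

pKa = -log(5.33e-04) = 3.2733. pH = pKa + log([A⁻]/[HA]), so log([A⁻]/[HA]) = pH − pKa = 3.71 − 3.2733 = 0.4367. [A⁻]/[HA] = 10^(0.4367) = 2.73

[A⁻]/[HA] = 2.73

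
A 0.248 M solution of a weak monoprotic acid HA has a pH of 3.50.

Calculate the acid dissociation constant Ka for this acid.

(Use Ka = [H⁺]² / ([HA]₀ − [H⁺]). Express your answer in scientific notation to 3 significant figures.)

[H⁺] = 10^(−pH) = 10^(−3.50) = 3.162e-04 M. For HA ⇌ H⁺ + A⁻, Ka = [H⁺][A⁻]/[HA] = [H⁺]² / ([HA]₀ − [H⁺]) = (3.162e-04)² / (0.248 − 3.162e-04) = 4.04e-07.

K_a = 4.04e-07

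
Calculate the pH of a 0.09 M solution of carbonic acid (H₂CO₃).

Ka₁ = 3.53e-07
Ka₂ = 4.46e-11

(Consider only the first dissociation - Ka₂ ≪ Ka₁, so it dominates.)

First dissociation dominates. From Ka₁ = [H⁺][HA⁻]/[H₂A], x² + Ka₁·x − Ka₁·C = 0 with C = 0.09 M and Ka₁ = 3.53e-07. Solving: [H⁺] = (−Ka₁ + √(Ka₁² + 4·Ka₁·C)) / 2 = 1.7806e-04 M. pH = -log(1.7806e-04) = 3.75.

pH = 3.75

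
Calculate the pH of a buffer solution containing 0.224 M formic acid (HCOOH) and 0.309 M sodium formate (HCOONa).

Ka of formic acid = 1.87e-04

pKa = -log(1.87e-04) = 3.73. pH = pKa + log([A⁻]/[HA]) = 3.73 + log(0.309/0.224)

pH = 3.87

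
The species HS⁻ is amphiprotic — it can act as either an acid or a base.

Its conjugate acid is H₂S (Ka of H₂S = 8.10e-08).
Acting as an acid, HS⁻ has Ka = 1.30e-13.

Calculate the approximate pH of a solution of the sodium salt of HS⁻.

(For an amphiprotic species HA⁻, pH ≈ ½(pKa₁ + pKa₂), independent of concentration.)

pKa₁ = -log(8.10e-08) = 7.09; pKa₂ = -log(1.30e-13) = 12.89. For an amphiprotic species, pH ≈ ½(pKa₁ + pKa₂) = ½(7.09 + 12.89) = 9.99.

pH = 9.99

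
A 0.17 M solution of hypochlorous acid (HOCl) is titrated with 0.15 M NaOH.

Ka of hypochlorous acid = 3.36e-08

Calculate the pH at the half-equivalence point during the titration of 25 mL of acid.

At half-equivalence [HA] = [A⁻], so Henderson-Hasselbalch gives pH = pKa = -log(3.36e-08) = 7.47.

pH = pKa = 7.47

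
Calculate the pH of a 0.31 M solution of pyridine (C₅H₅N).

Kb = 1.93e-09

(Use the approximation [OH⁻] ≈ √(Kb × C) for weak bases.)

[OH⁻] = √(Kb × C) = √(1.93e-09 × 0.31) = 2.4460e-05. pOH = 4.61, pH = 14 - pOH

pH = 9.39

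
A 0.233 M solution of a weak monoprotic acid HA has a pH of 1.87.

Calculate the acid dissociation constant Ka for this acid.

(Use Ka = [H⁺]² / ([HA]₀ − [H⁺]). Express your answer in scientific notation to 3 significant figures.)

[H⁺] = 10^(−pH) = 10^(−1.87) = 1.349e-02 M. For HA ⇌ H⁺ + A⁻, Ka = [H⁺][A⁻]/[HA] = [H⁺]² / ([HA]₀ − [H⁺]) = (1.349e-02)² / (0.233 − 1.349e-02) = 8.29e-04.

K_a = 8.29e-04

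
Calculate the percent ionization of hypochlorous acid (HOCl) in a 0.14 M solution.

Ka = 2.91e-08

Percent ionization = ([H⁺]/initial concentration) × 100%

Using Ka equilibrium: x² + Ka×x - Ka×C = 0. Solving: [H⁺] = 6.3813e-05. Percent = (6.3813e-05/0.14) × 100

Percent ionization = 0.0456%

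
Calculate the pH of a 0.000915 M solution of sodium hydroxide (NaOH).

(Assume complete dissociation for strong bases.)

[OH⁻] = 0.000915 M for strong base. pOH = -log[OH⁻] = 3.04, pH = 14 - pOH

pH = 10.96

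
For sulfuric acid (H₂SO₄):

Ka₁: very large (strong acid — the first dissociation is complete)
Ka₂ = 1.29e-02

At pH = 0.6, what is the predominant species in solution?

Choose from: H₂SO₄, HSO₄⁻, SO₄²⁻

The first dissociation is complete, so H₂SO₄ itself is never the predominant species in water; pKa₂ = -log(1.29e-02) = 1.89. For a polyprotic acid the predominant species crosses at each pKa: below pKa_n the protonated form dominates, above it the deprotonated form does. At pH = 0.6, the predominant species is HSO₄⁻.

HSO₄⁻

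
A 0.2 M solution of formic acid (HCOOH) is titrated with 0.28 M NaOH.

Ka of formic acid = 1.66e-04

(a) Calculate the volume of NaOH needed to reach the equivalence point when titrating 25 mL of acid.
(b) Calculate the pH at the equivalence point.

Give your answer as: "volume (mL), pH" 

moles acid = 0.2 × 25/1000 = 0.005 mol; V_base = moles/0.28 × 1000 = 17.9 mL. At equivalence only the conjugate base is present: [A⁻] = 0.005/0.043 = 1.1667e-01 M. Kb = Kw/Ka = 6.02e-11; [OH⁻] = √(Kb × [A⁻]) = 2.6511e-06; pOH = 5.58; pH = 14 - pOH = 8.42.

V = 17.9 mL, pH = 8.42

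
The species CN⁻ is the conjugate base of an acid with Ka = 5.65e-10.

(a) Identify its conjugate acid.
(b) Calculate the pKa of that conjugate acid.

(a) The conjugate acid is formed by adding one H⁺ to CN⁻, giving HCN. (b) pKa = -log(Ka) = -log(5.65e-10) = 9.25.

Conjugate acid: HCN; pK_a = 9.25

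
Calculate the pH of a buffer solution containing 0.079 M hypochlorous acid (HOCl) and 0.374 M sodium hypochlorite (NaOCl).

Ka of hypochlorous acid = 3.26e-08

pKa = -log(3.26e-08) = 7.49. pH = pKa + log([A⁻]/[HA]) = 7.49 + log(0.374/0.079)

pH = 8.16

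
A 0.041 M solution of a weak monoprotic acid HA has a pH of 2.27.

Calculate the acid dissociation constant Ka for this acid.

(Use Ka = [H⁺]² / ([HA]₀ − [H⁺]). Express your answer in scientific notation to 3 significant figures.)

[H⁺] = 10^(−pH) = 10^(−2.27) = 5.370e-03 M. For HA ⇌ H⁺ + A⁻, Ka = [H⁺][A⁻]/[HA] = [H⁺]² / ([HA]₀ − [H⁺]) = (5.370e-03)² / (0.041 − 5.370e-03) = 8.09e-04.

K_a = 8.09e-04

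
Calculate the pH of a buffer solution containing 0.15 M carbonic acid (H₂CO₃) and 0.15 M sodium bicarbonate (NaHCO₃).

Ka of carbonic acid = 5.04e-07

pKa = -log(5.04e-07) = 6.30. pH = pKa + log([A⁻]/[HA]) = 6.30 + log(0.15/0.15)

pH = 6.30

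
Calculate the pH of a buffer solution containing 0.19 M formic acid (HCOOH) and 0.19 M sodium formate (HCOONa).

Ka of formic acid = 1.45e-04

pKa = -log(1.45e-04) = 3.84. pH = pKa + log([A⁻]/[HA]) = 3.84 + log(0.19/0.19)

pH = 3.84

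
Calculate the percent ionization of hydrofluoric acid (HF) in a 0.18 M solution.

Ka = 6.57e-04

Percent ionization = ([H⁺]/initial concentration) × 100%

Using Ka equilibrium: x² + Ka×x - Ka×C = 0. Solving: [H⁺] = 1.0551e-02. Percent = (1.0551e-02/0.18) × 100

Percent ionization = 5.86%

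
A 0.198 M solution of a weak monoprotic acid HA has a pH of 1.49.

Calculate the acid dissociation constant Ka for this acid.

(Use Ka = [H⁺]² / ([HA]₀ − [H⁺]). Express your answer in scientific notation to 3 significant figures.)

[H⁺] = 10^(−pH) = 10^(−1.49) = 3.236e-02 M. For HA ⇌ H⁺ + A⁻, Ka = [H⁺][A⁻]/[HA] = [H⁺]² / ([HA]₀ − [H⁺]) = (3.236e-02)² / (0.198 − 3.236e-02) = 6.32e-03.

K_a = 6.32e-03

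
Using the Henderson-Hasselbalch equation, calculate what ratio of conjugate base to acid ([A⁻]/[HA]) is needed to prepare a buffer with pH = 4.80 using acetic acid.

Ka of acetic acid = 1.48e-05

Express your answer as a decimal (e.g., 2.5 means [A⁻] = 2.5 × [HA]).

pKa = -log(1.48e-05) = 4.8297. pH = pKa + log([A⁻]/[HA]), so log([A⁻]/[HA]) = pH − pKa = 4.80 − 4.8297 = -0.0297. [A⁻]/[HA] = 10^(-0.0297) = 0.934

[A⁻]/[HA] = 0.934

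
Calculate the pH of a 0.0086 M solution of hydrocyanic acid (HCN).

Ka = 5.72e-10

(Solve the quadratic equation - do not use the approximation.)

x² + Ka×x - Ka×C = 0. Using quadratic formula: [H⁺] = 2.2176e-06

pH = 5.65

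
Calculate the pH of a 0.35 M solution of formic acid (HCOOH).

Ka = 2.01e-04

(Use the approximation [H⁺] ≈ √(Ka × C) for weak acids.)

[H⁺] = √(Ka × C) = √(2.01e-04 × 0.35) = 8.3875e-03. pH = -log(8.3875e-03)

pH = 2.08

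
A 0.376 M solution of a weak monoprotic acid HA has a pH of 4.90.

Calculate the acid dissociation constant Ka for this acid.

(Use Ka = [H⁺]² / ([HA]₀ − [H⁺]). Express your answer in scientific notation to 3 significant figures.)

[H⁺] = 10^(−pH) = 10^(−4.90) = 1.259e-05 M. For HA ⇌ H⁺ + A⁻, Ka = [H⁺][A⁻]/[HA] = [H⁺]² / ([HA]₀ − [H⁺]) = (1.259e-05)² / (0.376 − 1.259e-05) = 4.22e-10.

K_a = 4.22e-10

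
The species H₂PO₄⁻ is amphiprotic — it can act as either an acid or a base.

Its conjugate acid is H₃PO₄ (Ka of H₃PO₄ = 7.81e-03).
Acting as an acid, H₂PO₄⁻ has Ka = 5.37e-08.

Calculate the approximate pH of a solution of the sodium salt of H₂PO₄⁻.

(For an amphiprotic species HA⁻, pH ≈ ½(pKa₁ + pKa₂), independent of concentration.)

pKa₁ = -log(7.81e-03) = 2.11; pKa₂ = -log(5.37e-08) = 7.27. For an amphiprotic species, pH ≈ ½(pKa₁ + pKa₂) = ½(2.11 + 7.27) = 4.69.

pH = 4.69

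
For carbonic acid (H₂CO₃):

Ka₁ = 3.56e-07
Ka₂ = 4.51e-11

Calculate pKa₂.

pKa₂ = -log(Ka₂) = -log(4.51e-11) = 10.35.

pK_{a2} = 10.35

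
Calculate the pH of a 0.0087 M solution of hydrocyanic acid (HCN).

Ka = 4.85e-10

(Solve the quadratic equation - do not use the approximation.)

x² + Ka×x - Ka×C = 0. Using quadratic formula: [H⁺] = 2.0539e-06

pH = 5.69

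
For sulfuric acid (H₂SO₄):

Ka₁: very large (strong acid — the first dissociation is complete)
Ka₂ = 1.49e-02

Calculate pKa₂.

pKa₂ = -log(Ka₂) = -log(1.49e-02) = 1.83.

pK_{a2} = 1.83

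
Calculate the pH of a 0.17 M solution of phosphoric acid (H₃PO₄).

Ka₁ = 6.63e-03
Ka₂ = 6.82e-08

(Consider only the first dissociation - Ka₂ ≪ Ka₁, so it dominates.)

First dissociation dominates. From Ka₁ = [H⁺][HA⁻]/[H₂A], x² + Ka₁·x − Ka₁·C = 0 with C = 0.17 M and Ka₁ = 6.63e-03. Solving: [H⁺] = (−Ka₁ + √(Ka₁² + 4·Ka₁·C)) / 2 = 3.0421e-02 M. pH = -log(3.0421e-02) = 1.52.

pH = 1.52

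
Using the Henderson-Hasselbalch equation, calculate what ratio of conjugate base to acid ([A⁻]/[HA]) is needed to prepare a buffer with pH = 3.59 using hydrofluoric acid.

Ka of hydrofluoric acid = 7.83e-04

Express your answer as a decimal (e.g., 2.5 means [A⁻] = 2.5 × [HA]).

pKa = -log(7.83e-04) = 3.1062. pH = pKa + log([A⁻]/[HA]), so log([A⁻]/[HA]) = pH − pKa = 3.59 − 3.1062 = 0.4838. [A⁻]/[HA] = 10^(0.4838) = 3.05

[A⁻]/[HA] = 3.05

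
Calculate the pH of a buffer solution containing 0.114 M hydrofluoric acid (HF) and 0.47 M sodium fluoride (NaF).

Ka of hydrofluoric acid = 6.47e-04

pKa = -log(6.47e-04) = 3.19. pH = pKa + log([A⁻]/[HA]) = 3.19 + log(0.47/0.114)

pH = 3.80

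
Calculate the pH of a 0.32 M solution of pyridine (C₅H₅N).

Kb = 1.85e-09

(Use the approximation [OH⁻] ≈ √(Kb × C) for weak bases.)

[OH⁻] = √(Kb × C) = √(1.85e-09 × 0.32) = 2.4331e-05. pOH = 4.61, pH = 14 - pOH

pH = 9.39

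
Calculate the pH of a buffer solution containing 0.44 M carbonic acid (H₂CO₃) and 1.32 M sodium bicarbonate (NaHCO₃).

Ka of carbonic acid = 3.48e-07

pKa = -log(3.48e-07) = 6.46. pH = pKa + log([A⁻]/[HA]) = 6.46 + log(1.32/0.44)

pH = 6.94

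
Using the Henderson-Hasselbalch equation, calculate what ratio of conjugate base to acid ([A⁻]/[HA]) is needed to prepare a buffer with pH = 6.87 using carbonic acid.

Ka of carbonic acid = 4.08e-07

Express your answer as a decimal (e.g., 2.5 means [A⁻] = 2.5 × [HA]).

pKa = -log(4.08e-07) = 6.3893. pH = pKa + log([A⁻]/[HA]), so log([A⁻]/[HA]) = pH − pKa = 6.87 − 6.3893 = 0.4807. [A⁻]/[HA] = 10^(0.4807) = 3.02

[A⁻]/[HA] = 3.02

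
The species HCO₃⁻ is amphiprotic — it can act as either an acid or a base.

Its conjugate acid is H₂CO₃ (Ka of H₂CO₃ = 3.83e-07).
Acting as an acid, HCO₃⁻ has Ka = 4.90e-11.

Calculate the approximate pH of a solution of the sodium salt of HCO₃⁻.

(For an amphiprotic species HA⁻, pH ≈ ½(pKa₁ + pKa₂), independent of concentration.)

pKa₁ = -log(3.83e-07) = 6.42; pKa₂ = -log(4.90e-11) = 10.31. For an amphiprotic species, pH ≈ ½(pKa₁ + pKa₂) = ½(6.42 + 10.31) = 8.36.

pH = 8.36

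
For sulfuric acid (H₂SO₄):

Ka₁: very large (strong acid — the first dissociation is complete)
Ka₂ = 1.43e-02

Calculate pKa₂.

pKa₂ = -log(Ka₂) = -log(1.43e-02) = 1.84.

pK_{a2} = 1.84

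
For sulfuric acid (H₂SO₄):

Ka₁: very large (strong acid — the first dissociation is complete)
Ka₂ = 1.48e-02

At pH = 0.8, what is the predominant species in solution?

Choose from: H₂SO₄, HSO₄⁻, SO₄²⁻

The first dissociation is complete, so H₂SO₄ itself is never the predominant species in water; pKa₂ = -log(1.48e-02) = 1.83. For a polyprotic acid the predominant species crosses at each pKa: below pKa_n the protonated form dominates, above it the deprotonated form does. At pH = 0.8, the predominant species is HSO₄⁻.

HSO₄⁻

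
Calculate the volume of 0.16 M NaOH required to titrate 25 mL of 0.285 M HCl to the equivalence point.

At equivalence: moles acid = moles base. moles HCl = 0.285 × 25/1000 = 0.007125 mol. V_base = moles / 0.16 × 1000 = 44.5 mL.

V_{base} = 44.5 mL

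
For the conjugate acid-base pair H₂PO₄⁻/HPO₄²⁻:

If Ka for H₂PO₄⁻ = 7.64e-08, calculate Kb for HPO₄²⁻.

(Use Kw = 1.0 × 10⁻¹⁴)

For a conjugate pair Ka × Kb = Kw, so Kb = Kw/Ka = 1.0 × 10⁻¹⁴ / 7.64e-08 = 1.31e-07.

K_b = 1.31e-07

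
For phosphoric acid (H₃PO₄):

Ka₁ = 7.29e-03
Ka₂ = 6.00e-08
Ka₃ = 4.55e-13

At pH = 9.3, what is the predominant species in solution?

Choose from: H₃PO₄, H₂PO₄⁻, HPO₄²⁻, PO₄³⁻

pKa₁ = 2.14, pKa₂ = 7.22, pKa₃ = 12.34. For a polyprotic acid the predominant species crosses at each pKa: below pKa_n the protonated form dominates, above it the deprotonated form does. At pH = 9.3, the predominant species is HPO₄²⁻.

HPO₄²⁻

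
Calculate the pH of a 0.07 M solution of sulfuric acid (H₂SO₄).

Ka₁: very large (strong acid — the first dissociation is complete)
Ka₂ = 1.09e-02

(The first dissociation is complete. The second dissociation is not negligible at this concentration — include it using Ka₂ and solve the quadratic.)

First dissociation is complete: [H⁺]₀ = [HSO₄⁻]₀ = C = 0.07 M. Second dissociation HSO₄⁻ ⇌ H⁺ + SO₄²⁻: let x = [SO₄²⁻]. Ka₂ = (C + x)·x / (C − x) = 1.09e-02 → x² + (C + Ka₂)·x − Ka₂·C = 0 → x² + 0.08090·x − 7.630e-04 = 0. x = (−0.08090 + √(0.08090² + 4 × 7.630e-04)) / 2 = 8.5317e-03 M. [H⁺] = C + x = 0.07 + 8.5317e-03 = 7.8532e-02 M. pH = -log(7.8532e-02) = 1.10.

pH = 1.10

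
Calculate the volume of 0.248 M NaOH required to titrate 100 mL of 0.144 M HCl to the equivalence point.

At equivalence: moles acid = moles base. moles HCl = 0.144 × 100/1000 = 0.0144 mol. V_base = moles / 0.248 × 1000 = 58.1 mL.

V_{base} = 58.1 mL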